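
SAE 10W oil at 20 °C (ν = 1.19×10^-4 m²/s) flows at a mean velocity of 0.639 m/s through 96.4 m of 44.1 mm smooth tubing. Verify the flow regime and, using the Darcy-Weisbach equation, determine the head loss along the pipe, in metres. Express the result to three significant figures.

h_f ≈ 12.3 m

Re = VD/ν = 0.639·0.04410/1.19×10^-4 = 237 → laminar (Re < 2300)
f = 64/Re = 0.2703
h_f = f(L/D)V²/(2g) = 0.2703·(96.4/0.04410)·0.639²/(2·9.81) = 12.30 m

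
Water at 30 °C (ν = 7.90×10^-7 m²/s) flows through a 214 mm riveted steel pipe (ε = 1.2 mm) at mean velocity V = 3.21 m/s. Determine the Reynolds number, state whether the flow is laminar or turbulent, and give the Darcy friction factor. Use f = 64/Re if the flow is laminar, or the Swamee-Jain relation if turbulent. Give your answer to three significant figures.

Re ≈ 8.70×10^5; turbulent; f ≈ 0.0316

Re = VD/ν = 3.210·0.214/7.90×10^-7 = 8.70×10^5
Re > 4000 → turbulent; ε/D = 0.00561
Swamee-Jain: f = 0.03161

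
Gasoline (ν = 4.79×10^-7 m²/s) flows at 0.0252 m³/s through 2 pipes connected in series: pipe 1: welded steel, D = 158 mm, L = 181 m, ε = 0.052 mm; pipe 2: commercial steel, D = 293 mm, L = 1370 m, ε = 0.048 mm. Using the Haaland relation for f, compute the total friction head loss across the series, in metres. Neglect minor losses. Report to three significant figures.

Pipe 1: V = 1.285 m/s, Re = 4.24×10^5, ε/D = 3.29×10^-4, f = 0.01656, h_1 = f(L/D)V²/2g = 1.597 m
Pipe 2: V = 0.3737 m/s, Re = 2.29×10^5, ε/D = 1.64×10^-4, f = 0.01633, h_2 = f(L/D)V²/2g = 0.5435 m
Series → Q common, losses add: H = Σh = 2.141 m

H ≈ 2.14 m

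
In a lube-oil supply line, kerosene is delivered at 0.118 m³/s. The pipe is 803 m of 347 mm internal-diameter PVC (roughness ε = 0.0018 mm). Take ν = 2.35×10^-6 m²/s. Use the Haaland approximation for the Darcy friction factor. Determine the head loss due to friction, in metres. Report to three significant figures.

h_f ≈ 2.90 m

V = 4Q/(πD²) = 4·0.118/(π·0.347²) = 1.248 m/s
Re = VD/ν = 1.248·0.347/2.35×10^-6 = 1.84×10^5 → turbulent
ε/D = 0.0018/347 = 5.19×10^-6
Haaland: f = 0.01578
h_f = f(L/D)V²/(2g) = 0.01578·(803/0.347)·1.248²/(2·9.81) = 2.897 m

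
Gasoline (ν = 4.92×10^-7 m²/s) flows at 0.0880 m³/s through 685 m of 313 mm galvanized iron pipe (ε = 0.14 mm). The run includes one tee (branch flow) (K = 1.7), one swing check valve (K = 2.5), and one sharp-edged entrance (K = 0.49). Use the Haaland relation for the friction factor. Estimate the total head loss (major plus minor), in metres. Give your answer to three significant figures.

H_L ≈ 2.79 m

V = 4Q/(πD²) = 1.144 m/s; V²/2g = 0.06667 m
Re = 7.28×10^5, ε/D = 4.47×10^-4 → f = 0.01697 (Haaland)
Major: h_f = f(L/D)·V²/2g = 0.01697·2188·0.06667 = 2.475 m
Minor: ΣK = 4.69; h_m = ΣK·V²/2g = 0.3127 m
Total H_L = 2.475 + 0.3127 = 2.788 m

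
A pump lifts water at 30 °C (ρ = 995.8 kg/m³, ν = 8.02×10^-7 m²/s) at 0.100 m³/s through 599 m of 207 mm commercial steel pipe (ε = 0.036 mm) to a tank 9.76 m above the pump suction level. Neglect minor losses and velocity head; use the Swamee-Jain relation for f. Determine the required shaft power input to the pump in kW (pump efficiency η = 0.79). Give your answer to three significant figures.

V = 4Q/(πD²) = 2.971 m/s; Re = 7.67×10^5; ε/D = 1.74×10^-4; f = 0.01473
h_f = f(L/D)V²/2g = 19.19 m
Total head H = z + h_f = 9.76 + 19.19 = 28.95 m
P_hyd = ρgQH = 995.8·9.81·0.100·28.95 = 28.28 kW
P_shaft = P_hyd/η = 28.28/0.79 = 35.80 kW

P_shaft ≈ 35.8 kW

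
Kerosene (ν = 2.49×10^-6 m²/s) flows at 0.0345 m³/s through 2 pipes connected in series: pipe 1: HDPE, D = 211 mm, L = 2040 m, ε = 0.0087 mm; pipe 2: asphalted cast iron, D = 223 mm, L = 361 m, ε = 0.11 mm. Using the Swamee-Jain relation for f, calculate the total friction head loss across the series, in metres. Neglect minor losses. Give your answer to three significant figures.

Pipe 1: V = 0.9867 m/s, Re = 8.36×10^4, ε/D = 4.12×10^-5, f = 0.01878, h_1 = f(L/D)V²/2g = 9.007 m
Pipe 2: V = 0.8833 m/s, Re = 7.91×10^4, ε/D = 4.93×10^-4, f = 0.02104, h_2 = f(L/D)V²/2g = 1.355 m
Series → Q common, losses add: H = Σh = 10.36 m

H ≈ 10.4 m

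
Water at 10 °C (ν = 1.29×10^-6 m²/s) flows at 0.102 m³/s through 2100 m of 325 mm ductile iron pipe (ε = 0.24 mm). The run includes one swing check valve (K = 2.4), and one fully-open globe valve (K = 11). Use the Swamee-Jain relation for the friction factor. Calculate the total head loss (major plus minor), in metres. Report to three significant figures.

V = 4Q/(πD²) = 1.230 m/s; V²/2g = 0.07705 m
Re = 3.10×10^5, ε/D = 7.38×10^-4 → f = 0.01955 (Swamee-Jain)
Major: h_f = f(L/D)·V²/2g = 0.01955·6462·0.07705 = 9.731 m
Minor: ΣK = 13.4; h_m = ΣK·V²/2g = 1.033 m
Total H_L = 9.731 + 1.033 = 10.76 m

H_L ≈ 10.8 m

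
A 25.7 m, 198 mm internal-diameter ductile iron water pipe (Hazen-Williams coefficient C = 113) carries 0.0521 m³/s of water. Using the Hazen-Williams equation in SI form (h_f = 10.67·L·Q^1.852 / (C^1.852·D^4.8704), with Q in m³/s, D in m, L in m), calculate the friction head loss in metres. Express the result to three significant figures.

h_f = 10.67·25.7·0.0521^1.852 / (113^1.852·0.198^4.8704) = 0.4841 m

h_f ≈ 0.484 m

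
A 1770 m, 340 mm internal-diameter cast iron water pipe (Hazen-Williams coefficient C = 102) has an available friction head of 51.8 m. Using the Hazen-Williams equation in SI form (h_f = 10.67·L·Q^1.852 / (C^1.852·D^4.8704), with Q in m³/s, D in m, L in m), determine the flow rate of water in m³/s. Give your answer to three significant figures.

Q ≈ 0.247 m³/s

Rearranging: Q = [h_f·C^1.852·D^4.8704 / (10.67·L)]^(1/1.852)
Q = [51.8·102^1.852·0.340^4.8704 / (10.67·1770)]^0.540 = 0.2473 m³/s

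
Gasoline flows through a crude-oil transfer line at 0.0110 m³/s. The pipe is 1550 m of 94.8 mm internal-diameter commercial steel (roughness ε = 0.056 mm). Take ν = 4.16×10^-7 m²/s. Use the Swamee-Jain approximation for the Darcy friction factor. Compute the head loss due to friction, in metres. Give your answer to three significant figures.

V = 4Q/(πD²) = 4·0.0110/(π·0.0948²) = 1.558 m/s
Re = VD/ν = 1.558·0.0948/4.16×10^-7 = 3.55×10^5 → turbulent
ε/D = 0.056/94.8 = 5.91×10^-4
Swamee-Jain: f = 0.01864
h_f = f(L/D)V²/(2g) = 0.01864·(1550/0.0948)·1.558²/(2·9.81) = 37.73 m

h_f ≈ 37.7 m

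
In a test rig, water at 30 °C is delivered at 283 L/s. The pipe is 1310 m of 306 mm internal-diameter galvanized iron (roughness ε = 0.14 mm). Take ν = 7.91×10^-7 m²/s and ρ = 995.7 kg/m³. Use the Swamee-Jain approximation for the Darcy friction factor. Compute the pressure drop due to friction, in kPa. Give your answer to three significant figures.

Δp ≈ 531 kPa

V = 4Q/(πD²) = 4·0.283/(π·0.306²) = 3.848 m/s
Re = VD/ν = 3.848·0.306/7.91×10^-7 = 1.49×10^6 → turbulent
ε/D = 0.14/306 = 4.58×10^-4
Swamee-Jain: f = 0.01682
h_f = f(L/D)V²/(2g) = 0.01682·(1310/0.306)·3.848²/(2·9.81) = 54.36 m
Δp = ρg·h_f = 995.7·9.81·54.36 = 530.9 kPa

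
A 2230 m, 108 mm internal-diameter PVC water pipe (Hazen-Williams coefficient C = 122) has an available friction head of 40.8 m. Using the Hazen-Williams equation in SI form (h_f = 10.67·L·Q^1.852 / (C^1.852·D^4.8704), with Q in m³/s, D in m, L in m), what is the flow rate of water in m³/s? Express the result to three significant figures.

Rearranging: Q = [h_f·C^1.852·D^4.8704 / (10.67·L)]^(1/1.852)
Q = [40.8·122^1.852·0.108^4.8704 / (10.67·2230)]^0.540 = 0.01125 m³/s

Q ≈ 0.0112 m³/s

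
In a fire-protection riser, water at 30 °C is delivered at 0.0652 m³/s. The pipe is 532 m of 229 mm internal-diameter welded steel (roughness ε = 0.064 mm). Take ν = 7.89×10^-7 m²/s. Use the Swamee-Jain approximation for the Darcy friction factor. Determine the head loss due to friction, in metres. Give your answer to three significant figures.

h_f ≈ 4.84 m

V = 4Q/(πD²) = 4·0.0652/(π·0.229²) = 1.583 m/s
Re = VD/ν = 1.583·0.229/7.89×10^-7 = 4.59×10^5 → turbulent
ε/D = 0.064/229 = 2.79×10^-4
Swamee-Jain: f = 0.01631
h_f = f(L/D)V²/(2g) = 0.01631·(532/0.229)·1.583²/(2·9.81) = 4.839 m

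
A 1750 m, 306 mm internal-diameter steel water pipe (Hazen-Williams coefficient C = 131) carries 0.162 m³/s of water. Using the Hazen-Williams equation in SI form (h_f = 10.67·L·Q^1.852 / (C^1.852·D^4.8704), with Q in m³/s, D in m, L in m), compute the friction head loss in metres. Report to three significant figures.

h_f ≈ 24.6 m

h_f = 10.67·1750·0.162^1.852 / (131^1.852·0.306^4.8704) = 24.59 m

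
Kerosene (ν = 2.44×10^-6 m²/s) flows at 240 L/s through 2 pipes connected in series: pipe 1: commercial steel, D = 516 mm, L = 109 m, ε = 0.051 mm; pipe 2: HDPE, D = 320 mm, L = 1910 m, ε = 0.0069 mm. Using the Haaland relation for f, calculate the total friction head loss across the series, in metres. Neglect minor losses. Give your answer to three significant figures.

Pipe 1: V = 1.148 m/s, Re = 2.43×10^5, ε/D = 9.88×10^-5, f = 0.01570, h_1 = f(L/D)V²/2g = 0.2226 m
Pipe 2: V = 2.984 m/s, Re = 3.91×10^5, ε/D = 2.16×10^-5, f = 0.01387, h_2 = f(L/D)V²/2g = 37.58 m
Series → Q common, losses add: H = Σh = 37.80 m

H ≈ 37.8 m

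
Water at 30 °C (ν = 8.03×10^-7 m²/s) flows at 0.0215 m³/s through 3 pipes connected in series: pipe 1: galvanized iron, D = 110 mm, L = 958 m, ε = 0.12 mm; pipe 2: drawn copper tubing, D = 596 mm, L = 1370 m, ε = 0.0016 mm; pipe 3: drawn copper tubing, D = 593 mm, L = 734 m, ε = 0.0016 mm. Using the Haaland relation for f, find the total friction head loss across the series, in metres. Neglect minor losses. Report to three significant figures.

H ≈ 47.4 m

Pipe 1: V = 2.262 m/s, Re = 3.10×10^5, ε/D = 0.00109, f = 0.02087, h_1 = f(L/D)V²/2g = 47.43 m
Pipe 2: V = 0.07706 m/s, Re = 5.72×10^4, ε/D = 2.68×10^-6, f = 0.02011, h_2 = f(L/D)V²/2g = 0.01399 m
Pipe 3: V = 0.07785 m/s, Re = 5.75×10^4, ε/D = 2.70×10^-6, f = 0.02008, h_3 = f(L/D)V²/2g = 0.007678 m
Series → Q common, losses add: H = Σh = 47.45 m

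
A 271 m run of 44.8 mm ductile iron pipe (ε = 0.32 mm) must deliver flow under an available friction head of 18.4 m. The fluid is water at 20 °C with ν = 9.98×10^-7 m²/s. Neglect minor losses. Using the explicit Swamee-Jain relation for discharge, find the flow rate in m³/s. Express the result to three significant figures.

Swamee-Jain (Type II): Q = -0.965·√(gD⁵h_f/L)·ln[ε/(3.7D) + √(3.17ν²L/(gD³h_f))]
√(gD⁵h_f/L) = √(9.81·0.0448⁵·18.4/271) = 3.467×10^-4
ε/(3.7D) = 0.00193; √(3.17ν²L/(gD³h_f)) = 2.30×10^-4
Q = -0.965·3.467×10^-4·ln(0.002160) = 0.002053 m³/s
Check: V = 1.30 m/s, Re = 5.85×10^4, f = 0.03553, h_f = 18.6 m ≈ 18.4 m ✓

Q ≈ 0.00205 m³/s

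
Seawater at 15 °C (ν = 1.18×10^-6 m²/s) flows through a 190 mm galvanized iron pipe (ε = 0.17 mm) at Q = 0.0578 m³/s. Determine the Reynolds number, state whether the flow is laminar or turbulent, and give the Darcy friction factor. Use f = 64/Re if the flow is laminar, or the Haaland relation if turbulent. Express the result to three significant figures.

Re ≈ 3.28×10^5; turbulent; f ≈ 0.0200

V = 4Q/(πD²) = 2.039 m/s
Re = VD/ν = 2.039·0.190/1.18×10^-6 = 3.28×10^5
Re > 4000 → turbulent; ε/D = 8.95×10^-4
Haaland: f = 0.01999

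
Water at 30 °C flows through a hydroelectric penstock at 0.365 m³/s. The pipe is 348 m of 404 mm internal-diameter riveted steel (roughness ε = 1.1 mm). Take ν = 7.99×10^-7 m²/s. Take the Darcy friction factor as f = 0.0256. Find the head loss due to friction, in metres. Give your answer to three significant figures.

h_f ≈ 9.11 m

V = 4Q/(πD²) = 4·0.365/(π·0.404²) = 2.847 m/s
h_f = f(L/D)V²/(2g) = 0.02560·(348/0.404)·2.847²/(2·9.81) = 9.112 m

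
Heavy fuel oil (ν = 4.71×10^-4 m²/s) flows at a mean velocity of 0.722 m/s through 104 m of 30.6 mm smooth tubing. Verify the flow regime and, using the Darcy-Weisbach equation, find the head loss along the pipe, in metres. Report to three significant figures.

h_f ≈ 123 m

Re = VD/ν = 0.722·0.03060/4.71×10^-4 = 46.9 → laminar (Re < 2300)
f = 64/Re = 1.364
h_f = f(L/D)V²/(2g) = 1.364·(104/0.03060)·0.722²/(2·9.81) = 123.2 m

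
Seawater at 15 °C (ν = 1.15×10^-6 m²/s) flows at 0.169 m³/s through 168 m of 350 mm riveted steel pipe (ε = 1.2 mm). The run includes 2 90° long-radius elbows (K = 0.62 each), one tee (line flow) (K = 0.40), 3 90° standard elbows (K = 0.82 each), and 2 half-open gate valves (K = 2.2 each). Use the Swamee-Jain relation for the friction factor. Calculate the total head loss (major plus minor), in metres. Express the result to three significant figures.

V = 4Q/(πD²) = 1.757 m/s; V²/2g = 0.1573 m
Re = 5.35×10^5, ε/D = 0.00343 → f = 0.02751 (Swamee-Jain)
Major: h_f = f(L/D)·V²/2g = 0.02751·480.0·0.1573 = 2.076 m
Minor: ΣK = 8.50; h_m = ΣK·V²/2g = 1.337 m
Total H_L = 2.076 + 1.337 = 3.413 m

H_L ≈ 3.41 m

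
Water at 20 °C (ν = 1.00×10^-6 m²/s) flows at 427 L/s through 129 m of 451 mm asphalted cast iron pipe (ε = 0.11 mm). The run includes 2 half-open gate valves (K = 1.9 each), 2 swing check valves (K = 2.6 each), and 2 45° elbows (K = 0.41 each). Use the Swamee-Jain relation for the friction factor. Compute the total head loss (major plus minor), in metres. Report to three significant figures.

H_L ≈ 5.15 m

V = 4Q/(πD²) = 2.673 m/s; V²/2g = 0.3641 m
Re = 1.21×10^6, ε/D = 2.44×10^-4 → f = 0.01510 (Swamee-Jain)
Major: h_f = f(L/D)·V²/2g = 0.01510·286.0·0.3641 = 1.572 m
Minor: ΣK = 9.82; h_m = ΣK·V²/2g = 3.576 m
Total H_L = 1.572 + 3.576 = 5.148 m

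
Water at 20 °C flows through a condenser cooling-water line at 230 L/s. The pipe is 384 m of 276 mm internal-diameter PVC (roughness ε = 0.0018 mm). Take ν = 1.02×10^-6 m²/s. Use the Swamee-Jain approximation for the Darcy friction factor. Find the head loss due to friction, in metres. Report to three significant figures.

V = 4Q/(πD²) = 4·0.230/(π·0.276²) = 3.844 m/s
Re = VD/ν = 3.844·0.276/1.02×10^-6 = 1.04×10^6 → turbulent
ε/D = 0.0018/276 = 6.52×10^-6
Swamee-Jain: f = 0.01170
h_f = f(L/D)V²/(2g) = 0.01170·(384/0.276)·3.844²/(2·9.81) = 12.26 m

h_f ≈ 12.3 m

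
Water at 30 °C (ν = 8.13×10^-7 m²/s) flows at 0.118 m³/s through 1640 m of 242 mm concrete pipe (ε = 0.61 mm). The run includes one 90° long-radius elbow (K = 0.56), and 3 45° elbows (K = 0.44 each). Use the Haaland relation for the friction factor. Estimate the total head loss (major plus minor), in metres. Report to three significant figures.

H_L ≈ 57.8 m

V = 4Q/(πD²) = 2.565 m/s; V²/2g = 0.3354 m
Re = 7.64×10^5, ε/D = 0.00252 → f = 0.02516 (Haaland)
Major: h_f = f(L/D)·V²/2g = 0.02516·6777·0.3354 = 57.20 m
Minor: ΣK = 1.88; h_m = ΣK·V²/2g = 0.6306 m
Total H_L = 57.20 + 0.6306 = 57.83 m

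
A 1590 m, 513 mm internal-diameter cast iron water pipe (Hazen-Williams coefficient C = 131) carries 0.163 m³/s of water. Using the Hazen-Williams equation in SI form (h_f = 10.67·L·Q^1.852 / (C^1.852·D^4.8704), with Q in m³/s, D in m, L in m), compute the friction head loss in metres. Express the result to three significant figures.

h_f ≈ 1.82 m

h_f = 10.67·1590·0.163^1.852 / (131^1.852·0.513^4.8704) = 1.825 m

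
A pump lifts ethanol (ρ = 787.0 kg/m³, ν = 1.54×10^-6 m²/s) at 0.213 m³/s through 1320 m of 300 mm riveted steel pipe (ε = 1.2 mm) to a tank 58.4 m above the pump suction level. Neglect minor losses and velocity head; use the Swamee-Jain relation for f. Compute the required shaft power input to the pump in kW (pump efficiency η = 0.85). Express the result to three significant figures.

V = 4Q/(πD²) = 3.013 m/s; Re = 5.87×10^5; ε/D = 0.00400; f = 0.02870
h_f = f(L/D)V²/2g = 58.44 m
Total head H = z + h_f = 58.4 + 58.44 = 116.8 m
P_hyd = ρgQH = 787.0·9.81·0.213·116.8 = 192.1 kW
P_shaft = P_hyd/η = 192.1/0.85 = 226.0 kW

P_shaft ≈ 226 kW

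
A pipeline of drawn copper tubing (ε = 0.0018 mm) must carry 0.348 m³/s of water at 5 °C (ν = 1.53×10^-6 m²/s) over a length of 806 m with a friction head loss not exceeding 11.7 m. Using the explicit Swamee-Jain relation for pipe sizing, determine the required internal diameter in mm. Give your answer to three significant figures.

Swamee-Jain (Type III): D = 0.66·[ε^1.25·(LQ²/(gh_f))^4.75 + ν·Q^9.4·(L/(gh_f))^5.2]^0.04
LQ²/(gh_f) = 0.8504; L/(gh_f) = 7.022
Term 1 = ε^1.25·(…)^4.75 = 3.05×10^-8; Term 2 = ν·Q^9.4·(…)^5.2 = 1.89×10^-6
D = 0.66·(3.05×10^-8 + 1.89×10^-6)^0.04 = 0.3899 m = 390 mm
Check: V = 2.92 m/s, Re = 7.43×10^5, f = 0.01231, h_f = 11.0 m ≈ 11.7 m ✓

D ≈ 390 mm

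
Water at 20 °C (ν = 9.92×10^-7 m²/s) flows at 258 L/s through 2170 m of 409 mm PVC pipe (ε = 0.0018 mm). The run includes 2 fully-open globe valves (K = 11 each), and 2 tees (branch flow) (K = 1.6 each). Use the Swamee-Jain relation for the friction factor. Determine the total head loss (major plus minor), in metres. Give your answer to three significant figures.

V = 4Q/(πD²) = 1.964 m/s; V²/2g = 0.1965 m
Re = 8.10×10^5, ε/D = 4.40×10^-6 → f = 0.01213 (Swamee-Jain)
Major: h_f = f(L/D)·V²/2g = 0.01213·5306·0.1965 = 12.65 m
Minor: ΣK = 25.2; h_m = ΣK·V²/2g = 4.953 m
Total H_L = 12.65 + 4.953 = 17.60 m

H_L ≈ 17.6 m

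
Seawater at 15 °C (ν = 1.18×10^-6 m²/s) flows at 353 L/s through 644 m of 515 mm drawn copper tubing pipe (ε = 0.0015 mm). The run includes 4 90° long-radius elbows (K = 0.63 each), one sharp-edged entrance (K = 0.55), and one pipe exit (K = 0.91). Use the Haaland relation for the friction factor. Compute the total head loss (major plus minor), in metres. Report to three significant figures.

H_L ≈ 2.82 m

V = 4Q/(πD²) = 1.695 m/s; V²/2g = 0.1464 m
Re = 7.40×10^5, ε/D = 2.91×10^-6 → f = 0.01224 (Haaland)
Major: h_f = f(L/D)·V²/2g = 0.01224·1250·0.1464 = 2.240 m
Minor: ΣK = 3.98; h_m = ΣK·V²/2g = 0.5825 m
Total H_L = 2.240 + 0.5825 = 2.822 m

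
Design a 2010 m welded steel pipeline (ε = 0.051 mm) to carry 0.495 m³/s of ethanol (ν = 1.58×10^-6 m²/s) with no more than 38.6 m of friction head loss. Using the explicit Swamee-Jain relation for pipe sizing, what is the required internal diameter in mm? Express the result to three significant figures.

Swamee-Jain (Type III): D = 0.66·[ε^1.25·(LQ²/(gh_f))^4.75 + ν·Q^9.4·(L/(gh_f))^5.2]^0.04
LQ²/(gh_f) = 1.301; L/(gh_f) = 5.308
Term 1 = ε^1.25·(…)^4.75 = 1.50×10^-5; Term 2 = ν·Q^9.4·(…)^5.2 = 1.25×10^-5
D = 0.66·(1.50×10^-5 + 1.25×10^-5)^0.04 = 0.4337 m = 434 mm
Check: V = 3.35 m/s, Re = 9.20×10^5, f = 0.01385, h_f = 36.8 m ≈ 38.6 m ✓

D ≈ 434 mm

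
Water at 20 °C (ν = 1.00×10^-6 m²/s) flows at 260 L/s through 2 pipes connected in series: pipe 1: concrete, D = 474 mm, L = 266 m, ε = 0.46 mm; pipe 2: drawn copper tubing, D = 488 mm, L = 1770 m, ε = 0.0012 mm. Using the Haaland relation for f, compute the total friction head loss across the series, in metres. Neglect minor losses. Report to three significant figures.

Pipe 1: V = 1.473 m/s, Re = 6.98×10^5, ε/D = 9.70×10^-4, f = 0.01992, h_1 = f(L/D)V²/2g = 1.237 m
Pipe 2: V = 1.390 m/s, Re = 6.78×10^5, ε/D = 2.46×10^-6, f = 0.01241, h_2 = f(L/D)V²/2g = 4.434 m
Series → Q common, losses add: H = Σh = 5.671 m

H ≈ 5.67 m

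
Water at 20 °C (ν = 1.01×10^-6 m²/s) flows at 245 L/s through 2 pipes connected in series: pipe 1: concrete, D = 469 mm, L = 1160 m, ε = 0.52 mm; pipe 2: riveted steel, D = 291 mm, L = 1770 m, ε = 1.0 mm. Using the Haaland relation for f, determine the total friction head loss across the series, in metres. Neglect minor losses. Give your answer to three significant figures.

H ≈ 120 m

Pipe 1: V = 1.418 m/s, Re = 6.59×10^5, ε/D = 0.00111, f = 0.02055, h_1 = f(L/D)V²/2g = 5.210 m
Pipe 2: V = 3.684 m/s, Re = 1.06×10^6, ε/D = 0.00344, f = 0.02735, h_2 = f(L/D)V²/2g = 115.1 m
Series → Q common, losses add: H = Σh = 120.3 m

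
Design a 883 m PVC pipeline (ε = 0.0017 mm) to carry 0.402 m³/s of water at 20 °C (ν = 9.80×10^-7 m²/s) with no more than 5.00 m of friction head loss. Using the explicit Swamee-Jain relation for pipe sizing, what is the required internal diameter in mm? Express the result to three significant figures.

Swamee-Jain (Type III): D = 0.66·[ε^1.25·(LQ²/(gh_f))^4.75 + ν·Q^9.4·(L/(gh_f))^5.2]^0.04
LQ²/(gh_f) = 2.909; L/(gh_f) = 18.00
Term 1 = ε^1.25·(…)^4.75 = 9.79×10^-6; Term 2 = ν·Q^9.4·(…)^5.2 = 6.29×10^-4
D = 0.66·(9.79×10^-6 + 6.29×10^-4)^0.04 = 0.4918 m = 492 mm
Check: V = 2.12 m/s, Re = 1.06×10^6, f = 0.01158, h_f = 4.75 m ≈ 5.00 m ✓

D ≈ 492 mm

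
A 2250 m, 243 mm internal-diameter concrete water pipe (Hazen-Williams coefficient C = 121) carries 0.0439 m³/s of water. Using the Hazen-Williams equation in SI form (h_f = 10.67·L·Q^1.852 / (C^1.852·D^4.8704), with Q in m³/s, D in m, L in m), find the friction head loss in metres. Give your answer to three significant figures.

h_f ≈ 10.0 m

h_f = 10.67·2250·0.0439^1.852 / (121^1.852·0.243^4.8704) = 10.03 m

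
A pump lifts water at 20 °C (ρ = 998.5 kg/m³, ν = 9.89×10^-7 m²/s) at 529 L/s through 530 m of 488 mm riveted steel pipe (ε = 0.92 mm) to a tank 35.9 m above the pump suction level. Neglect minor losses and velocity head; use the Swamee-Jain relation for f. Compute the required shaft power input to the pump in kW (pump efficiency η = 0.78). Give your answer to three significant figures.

P_shaft ≈ 307 kW

V = 4Q/(πD²) = 2.828 m/s; Re = 1.40×10^6; ε/D = 0.00189; f = 0.02326
h_f = f(L/D)V²/2g = 10.30 m
Total head H = z + h_f = 35.9 + 10.30 = 46.20 m
P_hyd = ρgQH = 998.5·9.81·0.529·46.20 = 239.4 kW
P_shaft = P_hyd/η = 239.4/0.78 = 306.9 kW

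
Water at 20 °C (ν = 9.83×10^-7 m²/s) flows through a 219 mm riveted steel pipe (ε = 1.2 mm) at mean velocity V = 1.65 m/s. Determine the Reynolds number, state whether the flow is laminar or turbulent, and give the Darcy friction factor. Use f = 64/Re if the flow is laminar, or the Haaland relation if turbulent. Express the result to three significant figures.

Re = VD/ν = 1.650·0.219/9.83×10^-7 = 3.68×10^5
Re > 4000 → turbulent; ε/D = 0.00548
Haaland: f = 0.03151

Re ≈ 3.68×10^5; turbulent; f ≈ 0.0315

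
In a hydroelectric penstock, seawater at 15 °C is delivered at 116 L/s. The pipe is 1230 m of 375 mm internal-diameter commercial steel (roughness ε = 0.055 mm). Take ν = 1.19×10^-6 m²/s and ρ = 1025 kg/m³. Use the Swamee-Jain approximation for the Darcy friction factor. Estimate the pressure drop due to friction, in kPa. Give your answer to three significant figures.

V = 4Q/(πD²) = 4·0.116/(π·0.375²) = 1.050 m/s
Re = VD/ν = 1.050·0.375/1.19×10^-6 = 3.31×10^5 → turbulent
ε/D = 0.055/375 = 1.47×10^-4
Swamee-Jain: f = 0.01567
h_f = f(L/D)V²/(2g) = 0.01567·(1230/0.375)·1.050²/(2·9.81) = 2.890 m
Δp = ρg·h_f = 1025·9.81·2.890 = 29.06 kPa

Δp ≈ 29.1 kPa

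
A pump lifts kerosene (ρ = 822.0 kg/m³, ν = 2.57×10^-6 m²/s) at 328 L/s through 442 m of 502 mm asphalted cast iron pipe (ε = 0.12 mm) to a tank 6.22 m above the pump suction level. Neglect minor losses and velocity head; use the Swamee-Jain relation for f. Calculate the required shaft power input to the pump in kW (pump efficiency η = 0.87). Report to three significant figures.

P_shaft ≈ 25.1 kW

V = 4Q/(πD²) = 1.657 m/s; Re = 3.24×10^5; ε/D = 2.39×10^-4; f = 0.01649
h_f = f(L/D)V²/2g = 2.032 m
Total head H = z + h_f = 6.22 + 2.032 = 8.252 m
P_hyd = ρgQH = 822.0·9.81·0.328·8.252 = 21.83 kW
P_shaft = P_hyd/η = 21.83/0.87 = 25.09 kW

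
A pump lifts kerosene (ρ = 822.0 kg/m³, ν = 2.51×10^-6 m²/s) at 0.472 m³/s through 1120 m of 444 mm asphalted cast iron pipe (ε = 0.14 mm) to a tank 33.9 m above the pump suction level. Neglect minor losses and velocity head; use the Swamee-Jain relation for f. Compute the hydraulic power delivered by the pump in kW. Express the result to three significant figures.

V = 4Q/(πD²) = 3.048 m/s; Re = 5.39×10^5; ε/D = 3.15×10^-4; f = 0.01641
h_f = f(L/D)V²/2g = 19.61 m
Total head H = z + h_f = 33.9 + 19.61 = 53.51 m
P_hyd = ρgQH = 822.0·9.81·0.472·53.51 = 203.7 kW

P_hyd ≈ 204 kW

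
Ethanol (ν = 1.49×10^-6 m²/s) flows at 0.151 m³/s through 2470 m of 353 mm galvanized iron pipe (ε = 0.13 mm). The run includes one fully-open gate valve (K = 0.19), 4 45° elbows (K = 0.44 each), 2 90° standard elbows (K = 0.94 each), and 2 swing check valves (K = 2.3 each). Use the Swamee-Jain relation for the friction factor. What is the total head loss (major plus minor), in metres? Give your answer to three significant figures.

V = 4Q/(πD²) = 1.543 m/s; V²/2g = 0.1213 m
Re = 3.66×10^5, ε/D = 3.68×10^-4 → f = 0.01725 (Swamee-Jain)
Major: h_f = f(L/D)·V²/2g = 0.01725·6997·0.1213 = 14.65 m
Minor: ΣK = 8.43; h_m = ΣK·V²/2g = 1.023 m
Total H_L = 14.65 + 1.023 = 15.67 m

H_L ≈ 15.7 m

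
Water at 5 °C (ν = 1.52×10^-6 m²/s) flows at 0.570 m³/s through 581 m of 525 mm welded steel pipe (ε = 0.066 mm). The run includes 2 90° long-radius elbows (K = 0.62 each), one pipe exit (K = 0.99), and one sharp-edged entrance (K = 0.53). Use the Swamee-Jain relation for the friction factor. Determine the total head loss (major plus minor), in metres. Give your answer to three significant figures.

H_L ≈ 6.44 m

V = 4Q/(πD²) = 2.633 m/s; V²/2g = 0.3534 m
Re = 9.09×10^5, ε/D = 1.26×10^-4 → f = 0.01397 (Swamee-Jain)
Major: h_f = f(L/D)·V²/2g = 0.01397·1107·0.3534 = 5.464 m
Minor: ΣK = 2.76; h_m = ΣK·V²/2g = 0.9753 m
Total H_L = 5.464 + 0.9753 = 6.439 m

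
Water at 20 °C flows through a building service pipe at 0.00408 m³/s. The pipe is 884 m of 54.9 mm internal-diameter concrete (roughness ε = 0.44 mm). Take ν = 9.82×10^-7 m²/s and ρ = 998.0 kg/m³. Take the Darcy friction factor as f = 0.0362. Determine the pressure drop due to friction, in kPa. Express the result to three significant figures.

V = 4Q/(πD²) = 4·0.00408/(π·0.0549²) = 1.724 m/s
h_f = f(L/D)V²/(2g) = 0.03620·(884/0.0549)·1.724²/(2·9.81) = 88.26 m
Δp = ρg·h_f = 998.0·9.81·88.26 = 864.1 kPa

Δp ≈ 864 kPa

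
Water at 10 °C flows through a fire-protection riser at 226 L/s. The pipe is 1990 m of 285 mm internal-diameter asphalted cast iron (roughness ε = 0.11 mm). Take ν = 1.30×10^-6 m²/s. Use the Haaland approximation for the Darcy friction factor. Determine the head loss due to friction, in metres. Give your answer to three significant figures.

h_f ≈ 73.6 m

V = 4Q/(πD²) = 4·0.226/(π·0.285²) = 3.543 m/s
Re = VD/ν = 3.543·0.285/1.30×10^-6 = 7.77×10^5 → turbulent
ε/D = 0.11/285 = 3.86×10^-4
Haaland: f = 0.01647
h_f = f(L/D)V²/(2g) = 0.01647·(1990/0.285)·3.543²/(2·9.81) = 73.58 m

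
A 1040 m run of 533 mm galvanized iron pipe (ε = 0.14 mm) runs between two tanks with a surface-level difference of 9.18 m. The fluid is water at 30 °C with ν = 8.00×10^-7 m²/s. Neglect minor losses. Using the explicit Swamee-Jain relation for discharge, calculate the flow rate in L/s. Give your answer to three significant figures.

Q ≈ 553 L/s

Swamee-Jain (Type II): Q = -0.965·√(gD⁵h_f/L)·ln[ε/(3.7D) + √(3.17ν²L/(gD³h_f))]
√(gD⁵h_f/L) = √(9.81·0.533⁵·9.18/1040) = 0.06103
ε/(3.7D) = 7.10×10^-5; √(3.17ν²L/(gD³h_f)) = 1.24×10^-5
Q = -0.965·0.06103·ln(8.343×10^-5) = 0.5531 m³/s
Check: V = 2.48 m/s, Re = 1.65×10^6, f = 0.01511, h_f = 9.23 m ≈ 9.18 m ✓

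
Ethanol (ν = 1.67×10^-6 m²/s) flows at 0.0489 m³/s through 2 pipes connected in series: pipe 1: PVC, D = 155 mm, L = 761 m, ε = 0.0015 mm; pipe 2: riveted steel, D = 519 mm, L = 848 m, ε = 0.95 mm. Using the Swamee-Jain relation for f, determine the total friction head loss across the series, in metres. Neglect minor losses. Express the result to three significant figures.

Pipe 1: V = 2.592 m/s, Re = 2.41×10^5, ε/D = 9.68×10^-6, f = 0.01509, h_1 = f(L/D)V²/2g = 25.36 m
Pipe 2: V = 0.2311 m/s, Re = 7.18×10^4, ε/D = 0.00183, f = 0.02550, h_2 = f(L/D)V²/2g = 0.1134 m
Series → Q common, losses add: H = Σh = 25.47 m

H ≈ 25.5 m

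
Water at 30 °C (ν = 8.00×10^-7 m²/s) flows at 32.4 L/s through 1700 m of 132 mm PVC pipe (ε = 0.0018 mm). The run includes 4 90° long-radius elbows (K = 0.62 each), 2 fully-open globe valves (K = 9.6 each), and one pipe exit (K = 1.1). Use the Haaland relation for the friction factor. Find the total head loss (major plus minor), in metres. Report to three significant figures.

H_L ≈ 57.3 m

V = 4Q/(πD²) = 2.368 m/s; V²/2g = 0.2857 m
Re = 3.91×10^5, ε/D = 1.36×10^-5 → f = 0.01379 (Haaland)
Major: h_f = f(L/D)·V²/2g = 0.01379·12879·0.2857 = 50.75 m
Minor: ΣK = 22.8; h_m = ΣK·V²/2g = 6.508 m
Total H_L = 50.75 + 6.508 = 57.25 m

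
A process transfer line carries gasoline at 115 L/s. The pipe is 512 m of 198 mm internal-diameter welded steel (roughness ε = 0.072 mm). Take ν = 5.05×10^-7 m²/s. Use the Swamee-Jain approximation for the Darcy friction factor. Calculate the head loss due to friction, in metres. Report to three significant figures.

h_f ≈ 29.6 m

V = 4Q/(πD²) = 4·0.115/(π·0.198²) = 3.735 m/s
Re = VD/ν = 3.735·0.198/5.05×10^-7 = 1.46×10^6 → turbulent
ε/D = 0.072/198 = 3.64×10^-4
Swamee-Jain: f = 0.01609
h_f = f(L/D)V²/(2g) = 0.01609·(512/0.198)·3.735²/(2·9.81) = 29.59 m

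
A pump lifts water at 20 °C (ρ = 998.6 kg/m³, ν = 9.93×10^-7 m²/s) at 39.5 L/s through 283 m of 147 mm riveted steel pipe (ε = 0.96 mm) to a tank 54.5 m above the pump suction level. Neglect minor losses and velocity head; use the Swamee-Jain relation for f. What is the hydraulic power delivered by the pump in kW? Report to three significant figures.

V = 4Q/(πD²) = 2.327 m/s; Re = 3.45×10^5; ε/D = 0.00653; f = 0.03333
h_f = f(L/D)V²/2g = 17.71 m
Total head H = z + h_f = 54.5 + 17.71 = 72.21 m
P_hyd = ρgQH = 998.6·9.81·0.0395·72.21 = 27.94 kW

P_hyd ≈ 27.9 kW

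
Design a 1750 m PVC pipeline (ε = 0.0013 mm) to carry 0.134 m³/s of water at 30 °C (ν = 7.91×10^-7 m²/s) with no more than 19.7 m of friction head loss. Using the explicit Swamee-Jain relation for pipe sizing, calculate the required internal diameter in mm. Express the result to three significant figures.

Swamee-Jain (Type III): D = 0.66·[ε^1.25·(LQ²/(gh_f))^4.75 + ν·Q^9.4·(L/(gh_f))^5.2]^0.04
LQ²/(gh_f) = 0.1626; L/(gh_f) = 9.055
Term 1 = ε^1.25·(…)^4.75 = 7.86×10^-12; Term 2 = ν·Q^9.4·(…)^5.2 = 4.67×10^-10
D = 0.66·(7.86×10^-12 + 4.67×10^-10)^0.04 = 0.2796 m = 280 mm
Check: V = 2.18 m/s, Re = 7.71×10^5, f = 0.01223, h_f = 18.6 m ≈ 19.7 m ✓

D ≈ 280 mm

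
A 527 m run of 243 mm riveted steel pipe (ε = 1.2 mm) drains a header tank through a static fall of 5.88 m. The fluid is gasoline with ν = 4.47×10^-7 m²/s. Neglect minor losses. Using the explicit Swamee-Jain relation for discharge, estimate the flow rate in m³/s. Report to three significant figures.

Q ≈ 0.0614 m³/s

Swamee-Jain (Type II): Q = -0.965·√(gD⁵h_f/L)·ln[ε/(3.7D) + √(3.17ν²L/(gD³h_f))]
√(gD⁵h_f/L) = √(9.81·0.243⁵·5.88/527) = 0.009630
ε/(3.7D) = 0.00133; √(3.17ν²L/(gD³h_f)) = 2.01×10^-5
Q = -0.965·0.009630·ln(0.001355) = 0.06137 m³/s
Check: V = 1.32 m/s, Re = 7.19×10^5, f = 0.03046, h_f = 5.90 m ≈ 5.88 m ✓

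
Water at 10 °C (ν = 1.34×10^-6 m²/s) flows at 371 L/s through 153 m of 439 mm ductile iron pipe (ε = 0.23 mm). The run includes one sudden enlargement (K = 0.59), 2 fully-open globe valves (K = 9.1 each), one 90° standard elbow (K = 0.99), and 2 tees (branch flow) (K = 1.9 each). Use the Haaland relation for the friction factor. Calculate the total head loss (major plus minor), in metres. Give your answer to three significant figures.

H_L ≈ 9.08 m

V = 4Q/(πD²) = 2.451 m/s; V²/2g = 0.3062 m
Re = 8.03×10^5, ε/D = 5.24×10^-4 → f = 0.01743 (Haaland)
Major: h_f = f(L/D)·V²/2g = 0.01743·348.5·0.3062 = 1.861 m
Minor: ΣK = 23.6; h_m = ΣK·V²/2g = 7.220 m
Total H_L = 1.861 + 7.220 = 9.081 m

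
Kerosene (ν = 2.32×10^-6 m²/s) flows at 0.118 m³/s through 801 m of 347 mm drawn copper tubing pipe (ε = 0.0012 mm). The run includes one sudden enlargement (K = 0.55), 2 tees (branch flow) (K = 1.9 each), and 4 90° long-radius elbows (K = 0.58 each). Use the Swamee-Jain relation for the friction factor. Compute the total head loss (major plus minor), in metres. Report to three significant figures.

H_L ≈ 3.42 m

V = 4Q/(πD²) = 1.248 m/s; V²/2g = 0.07935 m
Re = 1.87×10^5, ε/D = 3.46×10^-6 → f = 0.01577 (Swamee-Jain)
Major: h_f = f(L/D)·V²/2g = 0.01577·2308·0.07935 = 2.889 m
Minor: ΣK = 6.67; h_m = ΣK·V²/2g = 0.5293 m
Total H_L = 2.889 + 0.5293 = 3.419 m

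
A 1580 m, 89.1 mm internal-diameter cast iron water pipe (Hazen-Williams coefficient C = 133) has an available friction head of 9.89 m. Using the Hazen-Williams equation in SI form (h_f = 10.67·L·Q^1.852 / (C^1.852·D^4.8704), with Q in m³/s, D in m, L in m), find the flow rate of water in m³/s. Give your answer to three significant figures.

Rearranging: Q = [h_f·C^1.852·D^4.8704 / (10.67·L)]^(1/1.852)
Q = [9.89·133^1.852·0.0891^4.8704 / (10.67·1580)]^0.540 = 0.004143 m³/s

Q ≈ 0.00414 m³/s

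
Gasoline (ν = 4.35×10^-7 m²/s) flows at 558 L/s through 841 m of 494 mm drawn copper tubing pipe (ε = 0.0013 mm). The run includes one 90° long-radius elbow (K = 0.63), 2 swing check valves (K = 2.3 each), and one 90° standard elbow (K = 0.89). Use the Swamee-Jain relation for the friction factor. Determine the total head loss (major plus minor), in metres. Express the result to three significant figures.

H_L ≈ 9.80 m

V = 4Q/(πD²) = 2.911 m/s; V²/2g = 0.4320 m
Re = 3.31×10^6, ε/D = 2.63×10^-6 → f = 0.009724 (Swamee-Jain)
Major: h_f = f(L/D)·V²/2g = 0.009724·1702·0.4320 = 7.151 m
Minor: ΣK = 6.12; h_m = ΣK·V²/2g = 2.644 m
Total H_L = 7.151 + 2.644 = 9.795 m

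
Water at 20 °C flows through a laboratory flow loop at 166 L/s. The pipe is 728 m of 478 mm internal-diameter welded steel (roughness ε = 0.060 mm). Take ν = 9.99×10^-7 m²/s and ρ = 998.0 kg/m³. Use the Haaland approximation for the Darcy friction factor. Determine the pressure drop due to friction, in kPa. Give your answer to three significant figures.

V = 4Q/(πD²) = 4·0.166/(π·0.478²) = 0.9250 m/s
Re = VD/ν = 0.9250·0.478/9.99×10^-7 = 4.43×10^5 → turbulent
ε/D = 0.060/478 = 1.26×10^-4
Haaland: f = 0.01474
h_f = f(L/D)V²/(2g) = 0.01474·(728/0.478)·0.9250²/(2·9.81) = 0.9789 m
Δp = ρg·h_f = 998.0·9.81·0.9789 = 9.584 kPa

Δp ≈ 9.58 kPa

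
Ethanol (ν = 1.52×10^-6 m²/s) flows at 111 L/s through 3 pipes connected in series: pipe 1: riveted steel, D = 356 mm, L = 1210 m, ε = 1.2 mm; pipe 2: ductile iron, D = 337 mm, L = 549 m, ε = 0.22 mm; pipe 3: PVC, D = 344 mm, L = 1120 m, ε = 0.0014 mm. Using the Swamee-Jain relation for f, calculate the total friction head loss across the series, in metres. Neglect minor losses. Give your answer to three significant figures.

Pipe 1: V = 1.115 m/s, Re = 2.61×10^5, ε/D = 0.00337, f = 0.02768, h_1 = f(L/D)V²/2g = 5.962 m
Pipe 2: V = 1.244 m/s, Re = 2.76×10^5, ε/D = 6.53×10^-4, f = 0.01925, h_2 = f(L/D)V²/2g = 2.476 m
Pipe 3: V = 1.194 m/s, Re = 2.70×10^5, ε/D = 4.07×10^-6, f = 0.01470, h_3 = f(L/D)V²/2g = 3.480 m
Series → Q common, losses add: H = Σh = 11.92 m

H ≈ 11.9 m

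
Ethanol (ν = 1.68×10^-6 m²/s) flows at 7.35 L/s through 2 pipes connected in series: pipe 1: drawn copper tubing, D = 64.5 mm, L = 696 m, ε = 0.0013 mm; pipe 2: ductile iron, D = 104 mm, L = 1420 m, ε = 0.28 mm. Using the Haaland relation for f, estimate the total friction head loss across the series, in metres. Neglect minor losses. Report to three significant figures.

Pipe 1: V = 2.249 m/s, Re = 8.64×10^4, ε/D = 2.02×10^-5, f = 0.01845, h_1 = f(L/D)V²/2g = 51.35 m
Pipe 2: V = 0.8652 m/s, Re = 5.36×10^4, ε/D = 0.00269, f = 0.02767, h_2 = f(L/D)V²/2g = 14.42 m
Series → Q common, losses add: H = Σh = 65.77 m

H ≈ 65.8 m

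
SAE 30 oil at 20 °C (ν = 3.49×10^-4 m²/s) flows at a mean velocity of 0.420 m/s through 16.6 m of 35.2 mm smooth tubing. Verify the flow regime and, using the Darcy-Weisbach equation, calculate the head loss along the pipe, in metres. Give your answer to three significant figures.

h_f ≈ 6.41 m

Re = VD/ν = 0.420·0.03520/3.49×10^-4 = 42.4 → laminar (Re < 2300)
f = 64/Re = 1.511
h_f = f(L/D)V²/(2g) = 1.511·(16.6/0.03520)·0.420²/(2·9.81) = 6.406 m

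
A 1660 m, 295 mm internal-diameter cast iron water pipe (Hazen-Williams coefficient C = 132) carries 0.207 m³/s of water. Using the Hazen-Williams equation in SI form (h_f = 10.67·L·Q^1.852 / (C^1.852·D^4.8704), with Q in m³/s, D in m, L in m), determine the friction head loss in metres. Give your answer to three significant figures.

h_f = 10.67·1660·0.207^1.852 / (132^1.852·0.295^4.8704) = 43.28 m

h_f ≈ 43.3 m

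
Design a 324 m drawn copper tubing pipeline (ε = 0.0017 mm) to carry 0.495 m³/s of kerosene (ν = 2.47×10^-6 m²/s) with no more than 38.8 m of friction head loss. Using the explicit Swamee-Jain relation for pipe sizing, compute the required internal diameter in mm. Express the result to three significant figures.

Swamee-Jain (Type III): D = 0.66·[ε^1.25·(LQ²/(gh_f))^4.75 + ν·Q^9.4·(L/(gh_f))^5.2]^0.04
LQ²/(gh_f) = 0.2086; L/(gh_f) = 0.8512
Term 1 = ε^1.25·(…)^4.75 = 3.59×10^-11; Term 2 = ν·Q^9.4·(…)^5.2 = 1.44×10^-9
D = 0.66·(3.59×10^-11 + 1.44×10^-9)^0.04 = 0.2926 m = 293 mm
Check: V = 7.36 m/s, Re = 8.72×10^5, f = 0.01201, h_f = 36.7 m ≈ 38.8 m ✓

D ≈ 293 mm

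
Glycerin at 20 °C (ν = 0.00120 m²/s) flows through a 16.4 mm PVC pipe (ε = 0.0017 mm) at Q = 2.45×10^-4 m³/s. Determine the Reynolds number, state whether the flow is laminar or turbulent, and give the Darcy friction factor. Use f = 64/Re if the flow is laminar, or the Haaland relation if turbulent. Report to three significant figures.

V = 4Q/(πD²) = 1.160 m/s
Re = VD/ν = 1.160·0.0164/0.00120 = 15.9
Re < 2300 → laminar → f = 64/Re = 4.038

Re ≈ 15.9; laminar; f = 64/Re ≈ 4.04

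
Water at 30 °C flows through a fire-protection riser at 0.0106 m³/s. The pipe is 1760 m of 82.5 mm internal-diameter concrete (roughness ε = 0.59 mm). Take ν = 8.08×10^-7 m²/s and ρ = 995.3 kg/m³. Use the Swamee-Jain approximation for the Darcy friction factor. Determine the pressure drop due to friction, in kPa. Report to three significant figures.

V = 4Q/(πD²) = 4·0.0106/(π·0.0825²) = 1.983 m/s
Re = VD/ν = 1.983·0.0825/8.08×10^-7 = 2.02×10^5 → turbulent
ε/D = 0.59/82.5 = 0.00715
Swamee-Jain: f = 0.03448
h_f = f(L/D)V²/(2g) = 0.03448·(1760/0.0825)·1.983²/(2·9.81) = 147.4 m
Δp = ρg·h_f = 995.3·9.81·147.4 = 1439 kPa

Δp ≈ 1440 kPa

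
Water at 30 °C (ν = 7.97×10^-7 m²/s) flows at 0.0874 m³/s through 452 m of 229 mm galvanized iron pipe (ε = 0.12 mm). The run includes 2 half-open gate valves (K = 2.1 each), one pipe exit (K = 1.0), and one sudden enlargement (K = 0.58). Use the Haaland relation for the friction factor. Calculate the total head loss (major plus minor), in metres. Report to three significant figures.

V = 4Q/(πD²) = 2.122 m/s; V²/2g = 0.2295 m
Re = 6.10×10^5, ε/D = 5.24×10^-4 → f = 0.01759 (Haaland)
Major: h_f = f(L/D)·V²/2g = 0.01759·1974·0.2295 = 7.969 m
Minor: ΣK = 5.78; h_m = ΣK·V²/2g = 1.327 m
Total H_L = 7.969 + 1.327 = 9.295 m

H_L ≈ 9.30 m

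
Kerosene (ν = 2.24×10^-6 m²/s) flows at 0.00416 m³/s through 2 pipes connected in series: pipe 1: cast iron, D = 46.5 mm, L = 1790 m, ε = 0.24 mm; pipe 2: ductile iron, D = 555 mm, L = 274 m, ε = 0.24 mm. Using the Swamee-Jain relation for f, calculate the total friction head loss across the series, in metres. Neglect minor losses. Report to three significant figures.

H ≈ 386 m

Pipe 1: V = 2.450 m/s, Re = 5.09×10^4, ε/D = 0.00516, f = 0.03276, h_1 = f(L/D)V²/2g = 385.7 m
Pipe 2: V = 0.01720 m/s, Re = 4260, ε/D = 4.32×10^-4, f = 0.04027, h_2 = f(L/D)V²/2g = 2.996×10^-4 m
Series → Q common, losses add: H = Σh = 385.7 m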